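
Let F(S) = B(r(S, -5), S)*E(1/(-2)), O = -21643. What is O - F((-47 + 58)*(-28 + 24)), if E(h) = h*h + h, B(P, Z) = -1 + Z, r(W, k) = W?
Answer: -86617/4 ≈ -21654.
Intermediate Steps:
E(h) = h + h² (E(h) = h² + h = h + h²)
F(S) = ¼ - S/4 (F(S) = (-1 + S)*((1 + 1/(-2))/(-2)) = (-1 + S)*(-(1 - ½)/2) = (-1 + S)*(-½*½) = (-1 + S)*(-¼) = ¼ - S/4)
O - F((-47 + 58)*(-28 + 24)) = -21643 - (¼ - (-47 + 58)*(-28 + 24)/4) = -21643 - (¼ - 11*(-4)/4) = -21643 - (¼ - ¼*(-44)) = -21643 - (¼ + 11) = -21643 - 1*45/4 = -21643 - 45/4 = -86617/4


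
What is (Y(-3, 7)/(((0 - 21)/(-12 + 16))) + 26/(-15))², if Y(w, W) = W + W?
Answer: 484/25 ≈ 19.360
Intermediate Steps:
Y(w, W) = 2*W
(Y(-3, 7)/(((0 - 21)/(-12 + 16))) + 26/(-15))² = ((2*7)/(((0 - 21)/(-12 + 16))) + 26/(-15))² = (14/((-21/4)) + 26*(-1/15))² = (14/((-21*¼)) - 26/15)² = (14/(-21/4) - 26/15)² = (14*(-4/21) - 26/15)² = (-8/3 - 26/15)² = (-22/5)² = 484/25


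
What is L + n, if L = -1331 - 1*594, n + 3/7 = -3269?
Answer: -36361/7 ≈ -5194.4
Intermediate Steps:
n = -22886/7 (n = -3/7 - 3269 = -22886/7 ≈ -3269.4)
L = -1925 (L = -1331 - 594 = -1925)
L + n = -1925 - 22886/7 = -36361/7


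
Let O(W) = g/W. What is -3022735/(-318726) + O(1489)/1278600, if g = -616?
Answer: 239782904228491/25283410070850 ≈ 9.4838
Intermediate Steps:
O(W) = -616/W
-3022735/(-318726) + O(1489)/1278600 = -3022735/(-318726) - 616/1489/1278600 = -3022735*(-1/318726) - 616*1/1489*(1/1278600) = 3022735/318726 - 616/1489*1/1278600 = 3022735/318726 - 77/237979425 = 239782904228491/25283410070850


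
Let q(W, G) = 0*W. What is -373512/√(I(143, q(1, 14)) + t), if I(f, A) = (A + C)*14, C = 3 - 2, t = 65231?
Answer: -373512*√65245/65245 ≈ -1462.3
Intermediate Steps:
C = 1
q(W, G) = 0
I(f, A) = 14 + 14*A (I(f, A) = (A + 1)*14 = (1 + A)*14 = 14 + 14*A)
-373512/√(I(143, q(1, 14)) + t) = -373512/√((14 + 14*0) + 65231) = -373512/√((14 + 0) + 65231) = -373512/√(14 + 65231) = -373512*√65245/65245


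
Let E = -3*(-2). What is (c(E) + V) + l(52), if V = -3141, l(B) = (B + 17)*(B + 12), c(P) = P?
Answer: 1281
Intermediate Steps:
E = 6
l(B) = (12 + B)*(17 + B) (l(B) = (17 + B)*(12 + B) = (12 + B)*(17 + B))
(c(E) + V) + l(52) = (6 - 3141) + (204 + 52² + 29*52) = -3135 + (204 + 2704 + 1508) = -3135 + 4416 = 1281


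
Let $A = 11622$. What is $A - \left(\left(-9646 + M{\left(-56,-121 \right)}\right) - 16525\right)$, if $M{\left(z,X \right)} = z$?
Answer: $37849$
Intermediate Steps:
$A - \left(\left(-9646 + M{\left(-56,-121 \right)}\right) - 16525\right) = 11622 - \left(\left(-9646 - 56\right) - 16525\right) = 11622 - \left(-9702 - 16525\right) = 11622 - -26227 = 11622 + 26227 = 37849$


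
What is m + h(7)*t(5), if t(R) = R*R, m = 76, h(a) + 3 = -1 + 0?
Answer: -24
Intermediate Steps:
h(a) = -4 (h(a) = -3 + (-1 + 0) = -3 - 1 = -4)
t(R) = R**2
m + h(7)*t(5) = 76 - 4*5**2 = 76 - 4*25 = 76 - 100 = -24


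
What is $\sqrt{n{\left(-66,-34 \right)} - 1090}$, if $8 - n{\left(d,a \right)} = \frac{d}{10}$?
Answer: $\frac{i \sqrt{26885}}{5} \approx 32.793 i$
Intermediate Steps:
$n{\left(d,a \right)} = 8 - \frac{d}{10}$
$\sqrt{n{\left(-66,-34 \right)} - 1090} = \sqrt{\left(8 - - \frac{33}{5}\right) - 1090} = \sqrt{\left(8 + \frac{33}{5}\right) - 1090} = \sqrt{\frac{73}{5} - 1090} = \sqrt{- \frac{5377}{5}} = \frac{i \sqrt{26885}}{5}$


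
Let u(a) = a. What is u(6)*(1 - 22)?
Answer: -126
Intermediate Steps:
u(6)*(1 - 22) = 6*(1 - 22) = 6*(-21) = -126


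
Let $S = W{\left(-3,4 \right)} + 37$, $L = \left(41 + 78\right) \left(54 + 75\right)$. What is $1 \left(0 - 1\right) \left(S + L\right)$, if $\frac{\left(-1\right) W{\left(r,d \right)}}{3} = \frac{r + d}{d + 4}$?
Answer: $- \frac{123101}{8} \approx -15388.0$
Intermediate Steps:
$W{\left(r,d \right)} = - \frac{3 \left(d + r\right)}{4 + d}$ ($W{\left(r,d \right)} = - 3 \frac{r + d}{d + 4} = - 3 \frac{d + r}{4 + d} = - \frac{3 \left(d + r\right)}{4 + d}$)
$L = 15351$ ($L = 119 \cdot 129 = 15351$)
$S = \frac{293}{8}$ ($S = \frac{3 \left(\left(-1\right) 4 - -3\right)}{4 + 4} + 37 = \frac{3 \left(-4 + 3\right)}{8} + 37 = 3 \cdot \frac{1}{8} \left(-1\right) + 37 = - \frac{3}{8} + 37 = \frac{293}{8} \approx 36.625$)
$1 \left(0 - 1\right) \left(S + L\right) = 1 \left(0 - 1\right) \left(\frac{293}{8} + 15351\right) = 1 \left(-1\right) \frac{123101}{8} = \left(-1\right) \frac{123101}{8} = - \frac{123101}{8}$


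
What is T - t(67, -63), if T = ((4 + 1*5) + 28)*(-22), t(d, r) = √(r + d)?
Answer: -816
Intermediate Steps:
t(d, r) = √(d + r)
T = -814 (T = ((4 + 5) + 28)*(-22) = (9 + 28)*(-22) = 37*(-22) = -814)
T - t(67, -63) = -814 - √(67 - 63) = -814 - √4 = -814 - 1*2 = -814 - 2 = -816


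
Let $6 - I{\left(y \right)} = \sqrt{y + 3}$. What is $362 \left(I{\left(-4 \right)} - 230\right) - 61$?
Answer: $-81149 - 362 i \approx -81149.0 - 362.0 i$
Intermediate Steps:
$I{\left(y \right)} = 6 - \sqrt{3 + y}$ ($I{\left(y \right)} = 6 - \sqrt{y + 3} = 6 - \sqrt{3 + y}$)
$362 \left(I{\left(-4 \right)} - 230\right) - 61 = 362 \left(\left(6 - \sqrt{3 - 4}\right) - 230\right) - 61 = 362 \left(\left(6 - \sqrt{-1}\right) - 230\right) - 61 = 362 \left(\left(6 - i\right) - 230\right) - 61 = 362 \left(-224 - i\right) - 61 = \left(-81088 - 362 i\right) - 61 = -81149 - 362 i$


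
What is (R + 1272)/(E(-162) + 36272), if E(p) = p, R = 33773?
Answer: 7009/7222 ≈ 0.97051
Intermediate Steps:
(R + 1272)/(E(-162) + 36272) = (33773 + 1272)/(-162 + 36272) = 35045/36110 = 35045*(1/36110) = 7009/7222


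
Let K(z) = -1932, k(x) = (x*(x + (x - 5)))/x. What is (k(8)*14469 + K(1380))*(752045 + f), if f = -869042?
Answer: -18395087319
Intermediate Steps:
k(x) = -5 + 2*x (k(x) = (x*(x + (-5 + x)))/x = (x*(-5 + 2*x))/x = -5 + 2*x)
(k(8)*14469 + K(1380))*(752045 + f) = ((-5 + 2*8)*14469 - 1932)*(752045 - 869042) = ((-5 + 16)*14469 - 1932)*(-116997) = (11*14469 - 1932)*(-116997) = (159159 - 1932)*(-116997) = 157227*(-116997) = -18395087319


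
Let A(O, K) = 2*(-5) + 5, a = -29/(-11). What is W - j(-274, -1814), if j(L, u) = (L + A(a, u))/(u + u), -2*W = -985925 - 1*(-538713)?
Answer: 811242289/3628 ≈ 2.2361e+5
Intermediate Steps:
a = 29/11 (a = -29*(-1/11) = 29/11 ≈ 2.6364)
A(O, K) = -5 (A(O, K) = -10 + 5 = -5)
W = 223606 (W = -(-985925 - 1*(-538713))/2 = -(-985925 + 538713)/2 = -½*(-447212) = 223606)
j(L, u) = (-5 + L)/(2*u) (j(L, u) = (L - 5)/(u + u) = (-5 + L)/((2*u)) = (-5 + L)*(1/(2*u)) = (-5 + L)/(2*u))
W - j(-274, -1814) = 223606 - (-5 - 274)/(2*(-1814)) = 223606 - (-1)*(-279)/(2*1814) = 223606 - 1*279/3628 = 223606 - 279/3628 = 811242289/3628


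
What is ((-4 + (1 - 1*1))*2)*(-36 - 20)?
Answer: 448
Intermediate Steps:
((-4 + (1 - 1*1))*2)*(-36 - 20) = ((-4 + (1 - 1))*2)*(-56) = ((-4 + 0)*2)*(-56) = -4*2*(-56) = -8*(-56) = 448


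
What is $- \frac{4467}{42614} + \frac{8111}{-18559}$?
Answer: $- \frac{428545207}{790873226} \approx -0.54186$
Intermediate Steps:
$- \frac{4467}{42614} + \frac{8111}{-18559} = \left(-4467\right) \frac{1}{42614} + 8111 \left(- \frac{1}{18559}\right) = - \frac{4467}{42614} - \frac{8111}{18559} = - \frac{428545207}{790873226}$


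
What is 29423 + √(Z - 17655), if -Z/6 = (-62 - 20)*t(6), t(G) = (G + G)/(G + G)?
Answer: 29423 + 3*I*√1907 ≈ 29423.0 + 131.01*I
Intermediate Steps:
t(G) = 1 (t(G) = (2*G)/((2*G)) = (2*G)*(1/(2*G)) = 1)
Z = 492 (Z = -6*(-62 - 20) = -(-492) = -6*(-82) = 492)
29423 + √(Z - 17655) = 29423 + √(492 - 17655) = 29423 + √(-17163) = 29423 + 3*I*√1907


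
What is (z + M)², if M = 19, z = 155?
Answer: 30276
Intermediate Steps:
(z + M)² = (155 + 19)² = 174² = 30276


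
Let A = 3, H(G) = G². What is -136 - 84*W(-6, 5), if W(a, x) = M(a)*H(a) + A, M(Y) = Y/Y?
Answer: -3412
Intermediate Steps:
M(Y) = 1
W(a, x) = 3 + a² (W(a, x) = 1*a² + 3 = a² + 3 = 3 + a²)
-136 - 84*W(-6, 5) = -136 - 84*(3 + (-6)²) = -136 - 84*(3 + 36) = -136 - 84*39 = -136 - 3276 = -3412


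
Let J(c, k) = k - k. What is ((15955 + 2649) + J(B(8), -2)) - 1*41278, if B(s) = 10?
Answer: -22674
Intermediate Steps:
J(c, k) = 0
((15955 + 2649) + J(B(8), -2)) - 1*41278 = ((15955 + 2649) + 0) - 1*41278 = (18604 + 0) - 41278 = 18604 - 41278 = -22674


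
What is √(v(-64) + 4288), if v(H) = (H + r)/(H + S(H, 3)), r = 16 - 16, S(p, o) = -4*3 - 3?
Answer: 8*√418226/79 ≈ 65.489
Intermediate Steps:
S(p, o) = -15 (S(p, o) = -12 - 3 = -15)
r = 0
v(H) = H/(-15 + H) (v(H) = (H + 0)/(H - 15) = H/(-15 + H))
√(v(-64) + 4288) = √(-64/(-15 - 64) + 4288) = √(-64/(-79) + 4288) = √(-64*(-1/79) + 4288) = √(64/79 + 4288) = √(338816/79) = 8*√418226/79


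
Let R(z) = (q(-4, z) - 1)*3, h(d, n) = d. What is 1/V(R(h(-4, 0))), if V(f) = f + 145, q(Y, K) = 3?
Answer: 1/151 ≈ 0.0066225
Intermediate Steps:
R(z) = 6 (R(z) = (3 - 1)*3 = 2*3 = 6)
V(f) = 145 + f
1/V(R(h(-4, 0))) = 1/(145 + 6) = 1/151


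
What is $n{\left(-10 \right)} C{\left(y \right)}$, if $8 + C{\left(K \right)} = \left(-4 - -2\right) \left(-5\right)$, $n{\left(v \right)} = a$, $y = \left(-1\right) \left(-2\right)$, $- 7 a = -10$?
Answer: $\frac{20}{7} \approx 2.8571$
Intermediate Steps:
$a = \frac{10}{7}$ ($a = \left(- \frac{1}{7}\right) \left(-10\right) = \frac{10}{7} \approx 1.4286$)
$y = 2$
$n{\left(v \right)} = \frac{10}{7}$
$C{\left(K \right)} = 2$ ($C{\left(K \right)} = -8 + \left(-4 - -2\right) \left(-5\right) = -8 + \left(-4 + 2\right) \left(-5\right) = -8 - -10 = -8 + 10 = 2$)
$n{\left(-10 \right)} C{\left(y \right)} = \frac{10}{7} \cdot 2 = \frac{20}{7}$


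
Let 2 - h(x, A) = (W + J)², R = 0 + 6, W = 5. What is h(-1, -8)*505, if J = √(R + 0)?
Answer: -14645 - 5050*√6 ≈ -27015.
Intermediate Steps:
R = 6
J = √6 (J = √(6 + 0) = √6 ≈ 2.4495)
h(x, A) = 2 - (5 + √6)²
h(-1, -8)*505 = (2 - (5 + √6)²)*505 = 1010 - 505*(5 + √6)²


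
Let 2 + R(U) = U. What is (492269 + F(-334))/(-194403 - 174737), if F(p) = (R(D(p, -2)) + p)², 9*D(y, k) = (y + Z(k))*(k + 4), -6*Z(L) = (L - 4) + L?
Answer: -96272945/53820612 ≈ -1.7888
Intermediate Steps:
Z(L) = ⅔ - L/3 (Z(L) = -((L - 4) + L)/6 = -((-4 + L) + L)/6 = -(-4 + 2*L)/6 = ⅔ - L/3)
D(y, k) = (4 + k)*(⅔ + y - k/3)/9 (D(y, k) = ((y + (⅔ - k/3))*(k + 4))/9 = ((⅔ + y - k/3)*(4 + k))/9 = ((4 + k)*(⅔ + y - k/3))/9 = (4 + k)*(⅔ + y - k/3)/9)
R(U) = -2 + U
F(p) = (-46/27 + 11*p/9)² (F(p) = ((-2 + (8/27 - 2/27*(-2) - 1/27*(-2)² + 4*p/9 + (⅑)*(-2)*p)) + p)² = ((-2 + (8/27 + 4/27 - 1/27*4 + 4*p/9 - 2*p/9)) + p)² = ((-2 + (8/27 + 4/27 - 4/27 + 4*p/9 - 2*p/9)) + p)² = ((-2 + (8/27 + 2*p/9)) + p)² = ((-46/27 + 2*p/9) + p)² = (-46/27 + 11*p/9)²)
(492269 + F(-334))/(-194403 - 174737) = (492269 + (-46 + 33*(-334))²/729)/(-194403 - 174737) = (492269 + (-46 - 11022)²/729)/(-369140) = (492269 + (1/729)*(-11068)²)*(-1/369140) = (492269 + (1/729)*122500624)*(-1/369140) = (492269 + 122500624/729)*(-1/369140) = (481364725/729)*(-1/369140) = -96272945/53820612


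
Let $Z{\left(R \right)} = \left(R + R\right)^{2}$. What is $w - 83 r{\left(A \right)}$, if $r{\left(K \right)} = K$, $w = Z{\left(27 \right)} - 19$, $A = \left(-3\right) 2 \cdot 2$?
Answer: $3893$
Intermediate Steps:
$A = -12$ ($A = \left(-6\right) 2 = -12$)
$Z{\left(R \right)} = 4 R^{2}$ ($Z{\left(R \right)} = \left(2 R\right)^{2} = 4 R^{2}$)
$w = 2897$ ($w = 4 \cdot 27^{2} - 19 = 4 \cdot 729 - 19 = 2916 - 19 = 2897$)
$w - 83 r{\left(A \right)} = 2897 - -996 = 2897 + 996 = 3893$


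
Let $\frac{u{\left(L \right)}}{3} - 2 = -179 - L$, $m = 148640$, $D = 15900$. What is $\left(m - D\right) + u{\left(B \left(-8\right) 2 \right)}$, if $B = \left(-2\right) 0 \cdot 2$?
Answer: $132209$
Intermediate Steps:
$B = 0$ ($B = 0 \cdot 2 = 0$)
$u{\left(L \right)} = -531 - 3 L$ ($u{\left(L \right)} = 6 + 3 \left(-179 - L\right) = 6 - \left(537 + 3 L\right) = -531 - 3 L$)
$\left(m - D\right) + u{\left(B \left(-8\right) 2 \right)} = \left(148640 - 15900\right) - \left(531 + 3 \cdot 0 \left(-8\right) 2\right) = \left(148640 - 15900\right) - \left(531 + 3 \cdot 0 \cdot 2\right) = 132740 - 531 = 132209$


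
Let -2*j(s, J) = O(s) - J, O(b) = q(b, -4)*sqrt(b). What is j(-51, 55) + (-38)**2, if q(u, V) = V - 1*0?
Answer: 2943/2 + 2*I*sqrt(51) ≈ 1471.5 + 14.283*I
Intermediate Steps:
q(u, V) = V (q(u, V) = V + 0 = V)
O(b) = -4*sqrt(b)
j(s, J) = J/2 + 2*sqrt(s) (j(s, J) = -(-4*sqrt(s) - J)/2 = -(-J - 4*sqrt(s))/2 = J/2 + 2*sqrt(s))
j(-51, 55) + (-38)**2 = ((1/2)*55 + 2*sqrt(-51)) + (-38)**2 = (55/2 + 2*(I*sqrt(51))) + 1444 = (55/2 + 2*I*sqrt(51)) + 1444 = 2943/2 + 2*I*sqrt(51)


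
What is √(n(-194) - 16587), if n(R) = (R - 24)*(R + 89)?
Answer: √6303 ≈ 79.391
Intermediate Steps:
n(R) = (-24 + R)*(89 + R)
√(n(-194) - 16587) = √((-2136 + (-194)² + 65*(-194)) - 16587) = √((-2136 + 37636 - 12610) - 16587) = √(22890 - 16587) = √6303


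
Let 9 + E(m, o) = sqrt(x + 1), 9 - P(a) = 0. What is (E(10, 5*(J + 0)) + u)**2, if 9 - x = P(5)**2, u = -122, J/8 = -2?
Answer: (131 - I*sqrt(71))**2 ≈ 17090.0 - 2207.7*I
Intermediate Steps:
J = -16 (J = 8*(-2) = -16)
P(a) = 9 (P(a) = 9 - 1*0 = 9 + 0 = 9)
x = -72 (x = 9 - 1*9**2 = 9 - 1*81 = 9 - 81 = -72)
E(m, o) = -9 + I*sqrt(71) (E(m, o) = -9 + sqrt(-72 + 1) = -9 + sqrt(-71) = -9 + I*sqrt(71))
(E(10, 5*(J + 0)) + u)**2 = ((-9 + I*sqrt(71)) - 122)**2 = (-131 + I*sqrt(71))**2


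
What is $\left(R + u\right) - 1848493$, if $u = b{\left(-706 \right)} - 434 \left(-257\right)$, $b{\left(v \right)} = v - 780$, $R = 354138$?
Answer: $-1384303$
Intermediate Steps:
$b{\left(v \right)} = -780 + v$
$u = 110052$ ($u = \left(-780 - 706\right) - 434 \left(-257\right) = -1486 - -111538 = -1486 + 111538 = 110052$)
$\left(R + u\right) - 1848493 = \left(354138 + 110052\right) - 1848493 = 464190 - 1848493 = -1384303$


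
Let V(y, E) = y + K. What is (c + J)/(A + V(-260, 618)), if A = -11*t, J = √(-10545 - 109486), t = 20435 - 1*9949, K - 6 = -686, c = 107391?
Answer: -35797/38762 - I*√120031/116286 ≈ -0.92351 - 0.0029793*I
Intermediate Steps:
K = -680 (K = 6 - 686 = -680)
t = 10486 (t = 20435 - 9949 = 10486)
V(y, E) = -680 + y (V(y, E) = y - 680 = -680 + y)
J = I*√120031 (J = √(-120031) = I*√120031 ≈ 346.46*I)
A = -115346 (A = -11*10486 = -115346)
(c + J)/(A + V(-260, 618)) = (107391 + I*√120031)/(-115346 + (-680 - 260)) = (107391 + I*√120031)/(-115346 - 940) = (107391 + I*√120031)/(-116286) = (107391 + I*√120031)*(-1/116286) = -35797/38762 - I*√120031/116286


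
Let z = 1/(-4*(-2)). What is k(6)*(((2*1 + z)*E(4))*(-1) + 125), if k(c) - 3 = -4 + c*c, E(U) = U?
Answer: 8155/2 ≈ 4077.5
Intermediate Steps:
z = ⅛ (z = 1/8 = ⅛ ≈ 0.12500)
k(c) = -1 + c² (k(c) = 3 + (-4 + c*c) = 3 + (-4 + c²) = -1 + c²)
k(6)*(((2*1 + z)*E(4))*(-1) + 125) = (-1 + 6²)*(((2*1 + ⅛)*4)*(-1) + 125) = (-1 + 36)*(((2 + ⅛)*4)*(-1) + 125) = 35*(((17/8)*4)*(-1) + 125) = 35*((17/2)*(-1) + 125) = 35*(-17/2 + 125) = 35*(233/2) = 8155/2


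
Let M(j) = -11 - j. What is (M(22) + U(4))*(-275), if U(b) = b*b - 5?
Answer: 6050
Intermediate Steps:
U(b) = -5 + b² (U(b) = b² - 5 = -5 + b²)
(M(22) + U(4))*(-275) = ((-11 - 1*22) + (-5 + 4²))*(-275) = ((-11 - 22) + (-5 + 16))*(-275) = (-33 + 11)*(-275) = -22*(-275) = 6050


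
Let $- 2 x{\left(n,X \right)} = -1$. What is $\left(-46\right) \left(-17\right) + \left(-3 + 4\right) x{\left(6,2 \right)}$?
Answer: $\frac{1565}{2} \approx 782.5$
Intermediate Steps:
$x{\left(n,X \right)} = \frac{1}{2}$ ($x{\left(n,X \right)} = \left(- \frac{1}{2}\right) \left(-1\right) = \frac{1}{2}$)
$\left(-46\right) \left(-17\right) + \left(-3 + 4\right) x{\left(6,2 \right)} = \left(-46\right) \left(-17\right) + \left(-3 + 4\right) \frac{1}{2} = 782 + 1 \cdot \frac{1}{2} = 782 + \frac{1}{2} = \frac{1565}{2}$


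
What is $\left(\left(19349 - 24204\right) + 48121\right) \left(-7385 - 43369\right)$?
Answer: $-2195922564$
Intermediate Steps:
$\left(\left(19349 - 24204\right) + 48121\right) \left(-7385 - 43369\right) = \left(-4855 + 48121\right) \left(-50754\right) = 43266 \left(-50754\right) = -2195922564$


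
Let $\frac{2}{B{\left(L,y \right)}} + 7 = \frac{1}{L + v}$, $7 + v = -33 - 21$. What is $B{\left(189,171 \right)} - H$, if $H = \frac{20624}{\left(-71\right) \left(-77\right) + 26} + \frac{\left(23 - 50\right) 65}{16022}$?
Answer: $- \frac{309644038711}{78767917170} \approx -3.9311$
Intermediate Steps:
$v = -61$ ($v = -7 - 54 = -61$)
$B{\left(L,y \right)} = \frac{2}{-7 + \frac{1}{-61 + L}}$ ($B{\left(L,y \right)} = \frac{2}{-7 + \frac{1}{L - 61}} = \frac{2}{-7 + \frac{1}{-61 + L}}$)
$H = \frac{320797513}{88008846}$ ($H = \frac{20624}{5467 + 26} + \left(-27\right) 65 \cdot \frac{1}{16022} = \frac{20624}{5493} - \frac{1755}{16022} = \frac{320797513}{88008846} \approx 3.6451$)
$B{\left(189,171 \right)} - H = \frac{2 \left(61 - 189\right)}{-428 + 7 \cdot 189} - \frac{320797513}{88008846} = \frac{2 \left(61 - 189\right)}{-428 + 1323} - \frac{320797513}{88008846} = 2 \cdot \frac{1}{895} \left(-128\right) - \frac{320797513}{88008846} = - \frac{256}{895} - \frac{320797513}{88008846} = - \frac{309644038711}{78767917170}$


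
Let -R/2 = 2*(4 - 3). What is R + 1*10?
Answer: 6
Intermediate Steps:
R = -4 (R = -4*(4 - 3) = -4 ≈ -4.0000)
R + 1*10 = -4 + 1*10 = -4 + 10 = 6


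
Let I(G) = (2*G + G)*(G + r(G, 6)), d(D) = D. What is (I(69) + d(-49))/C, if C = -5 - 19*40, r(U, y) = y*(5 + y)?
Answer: -27896/765 ≈ -36.465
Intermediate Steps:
C = -765 (C = -5 - 760 = -765)
I(G) = 3*G*(66 + G) (I(G) = (2*G + G)*(G + 6*(5 + 6)) = (3*G)*(G + 6*11) = (3*G)*(G + 66) = (3*G)*(66 + G) = 3*G*(66 + G))
(I(69) + d(-49))/C = (3*69*(66 + 69) - 49)/(-765) = (3*69*135 - 49)*(-1/765) = (27945 - 49)*(-1/765) = 27896*(-1/765) = -27896/765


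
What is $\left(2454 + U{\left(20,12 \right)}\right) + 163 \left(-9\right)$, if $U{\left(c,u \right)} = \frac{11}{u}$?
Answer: $\frac{11855}{12} \approx 987.92$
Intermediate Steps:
$\left(2454 + U{\left(20,12 \right)}\right) + 163 \left(-9\right) = \left(2454 + \frac{11}{12}\right) + 163 \left(-9\right) = \left(2454 + 11 \cdot \frac{1}{12}\right) - 1467 = \left(2454 + \frac{11}{12}\right) - 1467 = \frac{29459}{12} - 1467 = \frac{11855}{12}$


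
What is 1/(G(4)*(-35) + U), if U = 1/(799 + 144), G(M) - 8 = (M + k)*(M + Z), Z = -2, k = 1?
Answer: -943/594089 ≈ -0.0015873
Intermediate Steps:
G(M) = 8 + (1 + M)*(-2 + M) (G(M) = 8 + (M + 1)*(M - 2) = 8 + (1 + M)*(-2 + M))
U = 1/943 ≈ 0.0010604
1/(G(4)*(-35) + U) = 1/((6 + 4² - 1*4)*(-35) + 1/943) = 1/((6 + 16 - 4)*(-35) + 1/943) = 1/(18*(-35) + 1/943) = 1/(-630 + 1/943) = 1/(-594089/943) = -943/594089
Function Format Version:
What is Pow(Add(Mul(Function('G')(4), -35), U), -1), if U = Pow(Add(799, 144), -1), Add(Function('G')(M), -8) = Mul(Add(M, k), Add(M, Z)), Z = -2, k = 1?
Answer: Rational(-943, 594089) ≈ -0.0015873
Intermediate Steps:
Function('G')(M) = Add(8, Mul(Add(1, M), Add(-2, M))) (Function('G')(M) = Add(8, Mul(Add(M, 1), Add(M, -2))) = Add(8, Mul(Add(1, M), Add(-2, M))))
U = Rational(1, 943) (U = Pow(943, -1) = Rational(1, 943) ≈ 0.0010604)
Pow(Add(Mul(Function('G')(4), -35), U), -1) = Pow(Add(Mul(Add(6, Pow(4, 2), Mul(-1, 4)), -35), Rational(1, 943)), -1) = Pow(Add(Mul(Add(6, 16, -4), -35), Rational(1, 943)), -1) = Pow(Add(Mul(18, -35), Rational(1, 943)), -1) = Pow(Add(-630, Rational(1, 943)), -1) = Pow(Rational(-594089, 943), -1) = Rational(-943, 594089)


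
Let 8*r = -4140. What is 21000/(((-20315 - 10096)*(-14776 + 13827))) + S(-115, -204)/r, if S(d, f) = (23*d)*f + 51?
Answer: -1153611913934/1106301495 ≈ -1042.8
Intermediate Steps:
r = -1035/2 (r = (⅛)*(-4140) = -1035/2 ≈ -517.50)
S(d, f) = 51 + 23*d*f (S(d, f) = 23*d*f + 51 = 51 + 23*d*f)
21000/(((-20315 - 10096)*(-14776 + 13827))) + S(-115, -204)/r = 21000/(((-20315 - 10096)*(-14776 + 13827))) + (51 + 23*(-115)*(-204))/(-1035/2) = 21000/((-30411*(-949))) + (51 + 539580)*(-2/1035) = 21000/28860039 + 539631*(-2/1035) = 21000*(1/28860039) - 119918/115 = 7000/9620013 - 119918/115 = -1153611913934/1106301495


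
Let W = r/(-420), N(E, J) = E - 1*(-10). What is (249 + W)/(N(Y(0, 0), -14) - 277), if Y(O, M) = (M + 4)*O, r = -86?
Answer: -52333/56070 ≈ -0.93335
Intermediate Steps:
Y(O, M) = O*(4 + M) (Y(O, M) = (4 + M)*O = O*(4 + M))
N(E, J) = 10 + E (N(E, J) = E + 10 = 10 + E)
W = 43/210 (W = -86/(-420) = -86*(-1/420) = 43/210 ≈ 0.20476)
(249 + W)/(N(Y(0, 0), -14) - 277) = (249 + 43/210)/((10 + 0*(4 + 0)) - 277) = 52333/(210*((10 + 0*4) - 277)) = 52333/(210*((10 + 0) - 277)) = 52333/(210*(10 - 277)) = (52333/210)/(-267) = (52333/210)*(-1/267) = -52333/56070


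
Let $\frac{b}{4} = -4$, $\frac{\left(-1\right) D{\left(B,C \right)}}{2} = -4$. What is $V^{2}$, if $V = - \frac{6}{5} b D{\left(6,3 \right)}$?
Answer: $\frac{589824}{25} \approx 23593.0$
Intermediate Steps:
$D{\left(B,C \right)} = 8$ ($D{\left(B,C \right)} = \left(-2\right) \left(-4\right) = 8$)
$b = -16$ ($b = 4 \left(-4\right) = -16$)
$V = \frac{768}{5}$ ($V = - \frac{6}{5} \left(-16\right) 8 = \left(-6\right) \frac{1}{5} \left(-16\right) 8 = \left(- \frac{6}{5}\right) \left(-16\right) 8 = \frac{96}{5} \cdot 8 = \frac{768}{5} \approx 153.6$)
$V^{2} = \left(\frac{768}{5}\right)^{2} = \frac{589824}{25}$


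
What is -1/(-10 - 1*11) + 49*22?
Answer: 22639/21 ≈ 1078.0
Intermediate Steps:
-1/(-10 - 1*11) + 49*22 = -1/(-10 - 11) + 1078 = -1/(-21) + 1078 = -1*(-1/21) + 1078 = 1/21 + 1078 = 22639/21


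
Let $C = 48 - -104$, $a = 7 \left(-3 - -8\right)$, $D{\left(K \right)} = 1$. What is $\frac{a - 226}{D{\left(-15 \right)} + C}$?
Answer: $- \frac{191}{153} \approx -1.2484$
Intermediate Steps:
$a = 35$ ($a = 7 \left(-3 + 8\right) = 7 \cdot 5 = 35$)
$C = 152$ ($C = 48 + 104 = 152$)
$\frac{a - 226}{D{\left(-15 \right)} + C} = \frac{35 - 226}{1 + 152} = - \frac{191}{153}$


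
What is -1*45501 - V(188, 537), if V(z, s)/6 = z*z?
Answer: -257565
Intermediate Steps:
V(z, s) = 6*z**2 (V(z, s) = 6*(z*z) = 6*z**2)
-1*45501 - V(188, 537) = -1*45501 - 6*188**2 = -45501 - 6*35344 = -45501 - 1*212064 = -45501 - 212064 = -257565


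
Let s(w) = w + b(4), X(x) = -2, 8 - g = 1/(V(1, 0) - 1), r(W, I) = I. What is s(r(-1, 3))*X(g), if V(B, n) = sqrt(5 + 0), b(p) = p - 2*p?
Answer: 2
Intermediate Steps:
b(p) = -p
V(B, n) = sqrt(5)
g = 8 - 1/(-1 + sqrt(5)) (g = 8 - 1/(sqrt(5) - 1) = 8 - 1/(-1 + sqrt(5)) ≈ 7.1910)
s(w) = -4 + w (s(w) = w - 1*4 = w - 4 = -4 + w)
s(r(-1, 3))*X(g) = (-4 + 3)*(-2) = -1*(-2) = 2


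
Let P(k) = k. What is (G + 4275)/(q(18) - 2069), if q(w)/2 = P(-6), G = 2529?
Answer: -6804/2081 ≈ -3.2696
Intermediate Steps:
q(w) = -12 (q(w) = 2*(-6) = -12)
(G + 4275)/(q(18) - 2069) = (2529 + 4275)/(-12 - 2069) = 6804/(-2081) = 6804*(-1/2081) = -6804/2081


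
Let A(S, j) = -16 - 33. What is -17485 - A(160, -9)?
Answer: -17436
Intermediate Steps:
A(S, j) = -49
-17485 - A(160, -9) = -17485 - 1*(-49) = -17485 + 49 = -17436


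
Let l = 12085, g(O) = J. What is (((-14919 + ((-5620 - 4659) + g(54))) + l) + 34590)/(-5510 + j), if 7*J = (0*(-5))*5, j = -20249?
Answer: -21477/25759 ≈ -0.83377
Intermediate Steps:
J = 0 (J = ((0*(-5))*5)/7 = (0*5)/7 = (1/7)*0 = 0)
g(O) = 0
(((-14919 + ((-5620 - 4659) + g(54))) + l) + 34590)/(-5510 + j) = (((-14919 + ((-5620 - 4659) + 0)) + 12085) + 34590)/(-5510 - 20249) = (((-14919 + (-10279 + 0)) + 12085) + 34590)/(-25759) = (((-14919 - 10279) + 12085) + 34590)*(-1/25759) = ((-25198 + 12085) + 34590)*(-1/25759) = (-13113 + 34590)*(-1/25759) = 21477*(-1/25759) = -21477/25759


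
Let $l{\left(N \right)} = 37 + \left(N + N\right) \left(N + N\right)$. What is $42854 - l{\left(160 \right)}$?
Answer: $-59583$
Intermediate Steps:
$l{\left(N \right)} = 37 + 4 N^{2}$ ($l{\left(N \right)} = 37 + 2 N 2 N = 37 + 4 N^{2}$)
$42854 - l{\left(160 \right)} = 42854 - \left(37 + 4 \cdot 160^{2}\right) = 42854 - \left(37 + 4 \cdot 25600\right) = 42854 - \left(37 + 102400\right) = 42854 - 102437 = -59583$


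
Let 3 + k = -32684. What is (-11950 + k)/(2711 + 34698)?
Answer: -44637/37409 ≈ -1.1932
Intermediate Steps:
k = -32687 (k = -3 - 32684 = -32687)
(-11950 + k)/(2711 + 34698) = (-11950 - 32687)/(2711 + 34698) = -44637/37409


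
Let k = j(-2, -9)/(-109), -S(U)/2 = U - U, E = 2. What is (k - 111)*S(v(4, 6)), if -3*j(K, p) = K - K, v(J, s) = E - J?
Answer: 0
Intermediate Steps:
v(J, s) = 2 - J
j(K, p) = 0 (j(K, p) = -(K - K)/3 = -⅓*0 = 0)
S(U) = 0 (S(U) = -2*(U - U) = -2*0 = 0)
k = 0 (k = 0/(-109) = 0*(-1/109) = 0)
(k - 111)*S(v(4, 6)) = (0 - 111)*0 = -111*0 = 0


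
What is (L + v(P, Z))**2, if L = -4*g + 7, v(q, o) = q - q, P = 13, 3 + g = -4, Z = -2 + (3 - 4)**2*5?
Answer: 1225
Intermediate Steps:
Z = 3 (Z = -2 + (-1)**2*5 = -2 + 1*5 = -2 + 5 = 3)
g = -7 (g = -3 - 4 = -7)
v(q, o) = 0
L = 35 (L = -4*(-7) + 7 = 28 + 7 = 35)
(L + v(P, Z))**2 = (35 + 0)**2 = 35**2 = 1225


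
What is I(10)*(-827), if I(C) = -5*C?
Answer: 41350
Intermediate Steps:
I(10)*(-827) = -5*10*(-827) = -50*(-827) = 41350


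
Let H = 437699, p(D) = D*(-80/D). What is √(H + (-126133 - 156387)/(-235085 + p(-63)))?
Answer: 3*√2195550946723/6719 ≈ 661.59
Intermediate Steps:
p(D) = -80
√(H + (-126133 - 156387)/(-235085 + p(-63))) = √(437699 + (-126133 - 156387)/(-235085 - 80)) = √(437699 - 282520/(-235165)) = √(437699 - 282520*(-1/235165)) = √(437699 + 8072/6719) = √(2940907653/6719) = 3*√2195550946723/6719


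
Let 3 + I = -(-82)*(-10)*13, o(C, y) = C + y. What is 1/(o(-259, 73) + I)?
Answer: -1/10849 ≈ -9.2174e-5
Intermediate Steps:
I = -10663 (I = -3 - (-82)*(-10)*13 = -3 - 41*20*13 = -3 - 820*13 = -3 - 10660 = -10663)
1/(o(-259, 73) + I) = 1/((-259 + 73) - 10663) = 1/(-186 - 10663) = 1/(-10849) = -1/10849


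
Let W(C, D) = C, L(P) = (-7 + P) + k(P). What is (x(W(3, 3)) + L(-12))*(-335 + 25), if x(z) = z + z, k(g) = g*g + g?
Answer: -36890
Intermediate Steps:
k(g) = g + g**2 (k(g) = g**2 + g = g + g**2)
L(P) = -7 + P + P*(1 + P) (L(P) = (-7 + P) + P*(1 + P) = -7 + P + P*(1 + P))
x(z) = 2*z
(x(W(3, 3)) + L(-12))*(-335 + 25) = (2*3 + (-7 - 12 - 12*(1 - 12)))*(-335 + 25) = (6 + (-7 - 12 - 12*(-11)))*(-310) = (6 + (-7 - 12 + 132))*(-310) = (6 + 113)*(-310) = 119*(-310) = -36890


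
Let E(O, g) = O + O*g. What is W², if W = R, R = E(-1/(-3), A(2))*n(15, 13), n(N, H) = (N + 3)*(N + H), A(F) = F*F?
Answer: 705600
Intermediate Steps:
A(F) = F²
n(N, H) = (3 + N)*(H + N)
R = 840 (R = ((-1/(-3))*(1 + 2²))*(15² + 3*13 + 3*15 + 13*15) = ((-1*(-⅓))*(1 + 4))*(225 + 39 + 45 + 195) = ((⅓)*5)*504 = (5/3)*504 = 840)
W = 840
W² = 840² = 705600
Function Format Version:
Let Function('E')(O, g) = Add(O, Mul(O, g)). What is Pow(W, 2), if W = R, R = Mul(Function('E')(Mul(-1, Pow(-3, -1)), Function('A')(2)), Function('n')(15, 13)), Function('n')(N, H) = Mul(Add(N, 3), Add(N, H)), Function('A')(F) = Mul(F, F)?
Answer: 705600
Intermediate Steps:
Function('A')(F) = Pow(F, 2)
Function('n')(N, H) = Mul(Add(3, N), Add(H, N))
R = 840 (R = Mul(Mul(Mul(-1, Pow(-3, -1)), Add(1, Pow(2, 2))), Add(Pow(15, 2), Mul(3, 13), Mul(3, 15), Mul(13, 15))) = Mul(Mul(Mul(-1, Rational(-1, 3)), Add(1, 4)), Add(225, 39, 45, 195)) = Mul(Mul(Rational(1, 3), 5), 504) = Mul(Rational(5, 3), 504) = 840)
W = 840
Pow(W, 2) = Pow(840, 2) = 705600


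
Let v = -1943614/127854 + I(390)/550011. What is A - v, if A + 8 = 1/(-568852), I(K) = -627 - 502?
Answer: 48028596462278657/6667050335739948 ≈ 7.2039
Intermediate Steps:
I(K) = -1129
v = -178192237820/11720184399 (v = -1943614/127854 - 1129/550011 = -1943614*1/127854 - 1129*1/550011 = -971807/63927 - 1129/550011 = -178192237820/11720184399 ≈ -15.204)
A = -4550817/568852 (A = -8 + 1/(-568852) = -8 - 1/568852 = -4550817/568852 ≈ -8.0000)
A - v = -4550817/568852 - 1*(-178192237820/11720184399) = -4550817/568852 + 178192237820/11720184399 = 48028596462278657/6667050335739948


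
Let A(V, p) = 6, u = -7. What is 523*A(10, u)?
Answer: 3138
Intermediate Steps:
523*A(10, u) = 523*6 = 3138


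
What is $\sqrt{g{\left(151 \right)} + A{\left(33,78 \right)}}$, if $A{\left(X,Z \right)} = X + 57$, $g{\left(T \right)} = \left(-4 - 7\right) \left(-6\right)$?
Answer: $2 \sqrt{39} \approx 12.49$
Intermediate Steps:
$g{\left(T \right)} = 66$ ($g{\left(T \right)} = \left(-11\right) \left(-6\right) = 66$)
$A{\left(X,Z \right)} = 57 + X$
$\sqrt{g{\left(151 \right)} + A{\left(33,78 \right)}} = \sqrt{66 + \left(57 + 33\right)} = \sqrt{66 + 90} = \sqrt{156} = 2 \sqrt{39}$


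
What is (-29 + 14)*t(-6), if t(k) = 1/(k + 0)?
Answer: 5/2 ≈ 2.5000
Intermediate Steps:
t(k) = 1/k
(-29 + 14)*t(-6) = (-29 + 14)/(-6) = -15*(-1/6) = 5/2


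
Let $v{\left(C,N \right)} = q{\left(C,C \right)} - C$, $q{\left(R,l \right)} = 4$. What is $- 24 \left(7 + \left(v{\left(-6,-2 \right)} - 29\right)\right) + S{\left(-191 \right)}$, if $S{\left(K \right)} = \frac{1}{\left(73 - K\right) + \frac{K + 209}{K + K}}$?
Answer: $\frac{14519711}{50415} \approx 288.0$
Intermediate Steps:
$v{\left(C,N \right)} = 4 - C$
$S{\left(K \right)} = \frac{1}{73 - K + \frac{209 + K}{2 K}}$ ($S{\left(K \right)} = \frac{1}{\left(73 - K\right) + \frac{209 + K}{2 K}} = \frac{1}{73 - K + \frac{209 + K}{2 K}}$)
$- 24 \left(7 + \left(v{\left(-6,-2 \right)} - 29\right)\right) + S{\left(-191 \right)} = - 24 \left(7 + \left(\left(4 - -6\right) - 29\right)\right) + 2 \left(-191\right) \frac{1}{209 - 2 \left(-191\right)^{2} + 147 \left(-191\right)} = - 24 \left(7 + \left(\left(4 + 6\right) - 29\right)\right) + 2 \left(-191\right) \frac{1}{209 - 72962 - 28077} = - 24 \left(7 + \left(10 - 29\right)\right) + 2 \left(-191\right) \frac{1}{209 - 72962 - 28077} = - 24 \left(7 - 19\right) + 2 \left(-191\right) \frac{1}{-100830} = \left(-24\right) \left(-12\right) + 2 \left(-191\right) \left(- \frac{1}{100830}\right) = 288 + \frac{191}{50415} = \frac{14519711}{50415}$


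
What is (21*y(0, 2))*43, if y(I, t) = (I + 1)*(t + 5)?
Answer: 6321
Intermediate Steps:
y(I, t) = (1 + I)*(5 + t)
(21*y(0, 2))*43 = (21*(5 + 2 + 5*0 + 0*2))*43 = (21*(5 + 2 + 0 + 0))*43 = (21*7)*43 = 147*43 = 6321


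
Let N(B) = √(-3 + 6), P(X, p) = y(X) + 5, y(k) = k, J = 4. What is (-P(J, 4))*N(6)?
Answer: -9*√3 ≈ -15.588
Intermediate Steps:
P(X, p) = 5 + X (P(X, p) = X + 5 = 5 + X)
N(B) = √3
(-P(J, 4))*N(6) = (-(5 + 4))*√3 = (-1*9)*√3 = -9*√3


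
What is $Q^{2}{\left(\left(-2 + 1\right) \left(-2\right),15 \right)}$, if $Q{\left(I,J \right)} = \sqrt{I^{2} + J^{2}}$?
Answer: $229$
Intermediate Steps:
$Q^{2}{\left(\left(-2 + 1\right) \left(-2\right),15 \right)} = \left(\sqrt{\left(\left(-2 + 1\right) \left(-2\right)\right)^{2} + 15^{2}}\right)^{2} = \left(\sqrt{\left(\left(-1\right) \left(-2\right)\right)^{2} + 225}\right)^{2} = \left(\sqrt{2^{2} + 225}\right)^{2} = \left(\sqrt{4 + 225}\right)^{2} = \left(\sqrt{229}\right)^{2} = 229$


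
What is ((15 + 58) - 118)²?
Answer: 2025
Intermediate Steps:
((15 + 58) - 118)² = (73 - 118)² = (-45)² = 2025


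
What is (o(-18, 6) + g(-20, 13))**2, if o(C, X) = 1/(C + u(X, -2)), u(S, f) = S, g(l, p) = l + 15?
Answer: 3721/144 ≈ 25.840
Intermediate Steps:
g(l, p) = 15 + l
o(C, X) = 1/(C + X)
(o(-18, 6) + g(-20, 13))**2 = (1/(-18 + 6) + (15 - 20))**2 = (1/(-12) - 5)**2 = (-1/12 - 5)**2 = (-61/12)**2 = 3721/144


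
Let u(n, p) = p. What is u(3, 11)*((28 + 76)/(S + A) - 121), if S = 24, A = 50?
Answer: -48675/37 ≈ -1315.5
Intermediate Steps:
u(3, 11)*((28 + 76)/(S + A) - 121) = 11*((28 + 76)/(24 + 50) - 121) = 11*(104/74 - 121) = 11*(104*(1/74) - 121) = 11*(52/37 - 121) = 11*(-4425/37) = -48675/37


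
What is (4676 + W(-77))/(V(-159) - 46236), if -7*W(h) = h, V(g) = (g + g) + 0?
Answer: -4687/46554 ≈ -0.10068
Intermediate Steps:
V(g) = 2*g (V(g) = 2*g + 0 = 2*g)
W(h) = -h/7
(4676 + W(-77))/(V(-159) - 46236) = (4676 - ⅐*(-77))/(2*(-159) - 46236) = (4676 + 11)/(-318 - 46236) = 4687/(-46554) = 4687*(-1/46554) = -4687/46554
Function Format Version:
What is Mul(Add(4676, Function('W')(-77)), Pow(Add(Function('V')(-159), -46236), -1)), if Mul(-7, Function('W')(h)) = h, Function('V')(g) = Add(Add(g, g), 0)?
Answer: Rational(-4687, 46554) ≈ -0.10068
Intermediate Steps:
Function('V')(g) = Mul(2, g) (Function('V')(g) = Add(Mul(2, g), 0) = Mul(2, g))
Function('W')(h) = Mul(Rational(-1, 7), h)
Mul(Add(4676, Function('W')(-77)), Pow(Add(Function('V')(-159), -46236), -1)) = Mul(Add(4676, Mul(Rational(-1, 7), -77)), Pow(Add(Mul(2, -159), -46236), -1)) = Mul(Add(4676, 11), Pow(Add(-318, -46236), -1)) = Mul(4687, Pow(-46554, -1)) = Mul(4687, Rational(-1, 46554)) = Rational(-4687, 46554)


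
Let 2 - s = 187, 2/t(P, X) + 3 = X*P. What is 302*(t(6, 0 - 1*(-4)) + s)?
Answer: -1172666/21 ≈ -55841.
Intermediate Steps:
t(P, X) = 2/(-3 + P*X) (t(P, X) = 2/(-3 + X*P) = 2/(-3 + P*X))
s = -185 (s = 2 - 1*187 = 2 - 187 = -185)
302*(t(6, 0 - 1*(-4)) + s) = 302*(2/(-3 + 6*(0 - 1*(-4))) - 185) = 302*(2/(-3 + 6*(0 + 4)) - 185) = 302*(2/(-3 + 6*4) - 185) = 302*(2/(-3 + 24) - 185) = 302*(2/21 - 185) = 302*(-3883/21) = -1172666/21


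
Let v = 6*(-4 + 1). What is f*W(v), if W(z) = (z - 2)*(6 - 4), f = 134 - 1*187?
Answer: 2120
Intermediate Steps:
f = -53 (f = 134 - 187 = -53)
v = -18 (v = 6*(-3) = -18)
W(z) = -4 + 2*z (W(z) = (-2 + z)*2 = -4 + 2*z)
f*W(v) = -53*(-4 + 2*(-18)) = -53*(-4 - 36) = -53*(-40) = 2120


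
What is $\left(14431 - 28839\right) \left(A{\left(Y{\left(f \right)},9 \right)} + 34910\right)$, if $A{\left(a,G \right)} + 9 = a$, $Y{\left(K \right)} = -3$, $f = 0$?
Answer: $-502810384$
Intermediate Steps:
$A{\left(a,G \right)} = -9 + a$
$\left(14431 - 28839\right) \left(A{\left(Y{\left(f \right)},9 \right)} + 34910\right) = \left(14431 - 28839\right) \left(\left(-9 - 3\right) + 34910\right) = - 14408 \left(-12 + 34910\right) = \left(-14408\right) 34898 = -502810384$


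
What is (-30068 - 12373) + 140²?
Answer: -22841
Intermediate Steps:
(-30068 - 12373) + 140² = -42441 + 19600 = -22841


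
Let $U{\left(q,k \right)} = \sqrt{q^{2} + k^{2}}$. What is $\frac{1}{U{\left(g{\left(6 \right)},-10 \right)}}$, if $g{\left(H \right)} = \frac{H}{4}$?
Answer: $\frac{2 \sqrt{409}}{409} \approx 0.098894$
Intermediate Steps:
$g{\left(H \right)} = \frac{H}{4}$ ($g{\left(H \right)} = H \frac{1}{4} = \frac{H}{4}$)
$U{\left(q,k \right)} = \sqrt{k^{2} + q^{2}}$
$\frac{1}{U{\left(g{\left(6 \right)},-10 \right)}} = \frac{1}{\sqrt{\left(-10\right)^{2} + \left(\frac{1}{4} \cdot 6\right)^{2}}} = \frac{1}{\sqrt{100 + \left(\frac{3}{2}\right)^{2}}} = \frac{1}{\sqrt{100 + \frac{9}{4}}} = \frac{1}{\sqrt{\frac{409}{4}}} = \frac{1}{\frac{1}{2} \sqrt{409}} = \frac{2 \sqrt{409}}{409}$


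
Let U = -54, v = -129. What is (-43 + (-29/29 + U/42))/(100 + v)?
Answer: 317/203 ≈ 1.5616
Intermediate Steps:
(-43 + (-29/29 + U/42))/(100 + v) = (-43 + (-29/29 - 54/42))/(100 - 129) = (-43 + (-29*1/29 - 54*1/42))/(-29) = (-43 + (-1 - 9/7))*(-1/29) = (-43 - 16/7)*(-1/29) = -317/7*(-1/29) = 317/203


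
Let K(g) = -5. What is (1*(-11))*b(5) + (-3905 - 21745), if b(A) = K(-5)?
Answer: -25595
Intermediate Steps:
b(A) = -5
(1*(-11))*b(5) + (-3905 - 21745) = (1*(-11))*(-5) + (-3905 - 21745) = -11*(-5) - 25650 = 55 - 25650 = -25595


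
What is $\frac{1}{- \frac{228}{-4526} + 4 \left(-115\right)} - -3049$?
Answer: $\frac{3173598171}{1040866} \approx 3049.0$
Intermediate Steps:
$\frac{1}{- \frac{228}{-4526} + 4 \left(-115\right)} - -3049 = \frac{1}{\left(-228\right) \left(- \frac{1}{4526}\right) - 460} + 3049 = \frac{1}{\frac{114}{2263} - 460} + 3049 = \frac{1}{- \frac{1040866}{2263}} + 3049 = - \frac{2263}{1040866} + 3049 = \frac{3173598171}{1040866}$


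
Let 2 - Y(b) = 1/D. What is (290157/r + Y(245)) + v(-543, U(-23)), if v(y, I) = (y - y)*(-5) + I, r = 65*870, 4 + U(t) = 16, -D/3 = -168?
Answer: 90866563/4750200 ≈ 19.129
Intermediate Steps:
D = 504 (D = -3*(-168) = 504)
U(t) = 12 (U(t) = -4 + 16 = 12)
r = 56550
Y(b) = 1007/504 (Y(b) = 2 - 1/504 = 1007/504)
v(y, I) = I (v(y, I) = 0*(-5) + I = 0 + I = I)
(290157/r + Y(245)) + v(-543, U(-23)) = (290157/56550 + 1007/504) + 12 = (290157*(1/56550) + 1007/504) + 12 = (96719/18850 + 1007/504) + 12 = 33864163/4750200 + 12 = 90866563/4750200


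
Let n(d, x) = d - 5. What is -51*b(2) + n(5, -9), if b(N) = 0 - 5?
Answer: 255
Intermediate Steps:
n(d, x) = -5 + d
b(N) = -5
-51*b(2) + n(5, -9) = -51*(-5) + (-5 + 5) = 255 + 0 = 255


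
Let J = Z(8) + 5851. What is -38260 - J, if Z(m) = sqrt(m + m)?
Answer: -44115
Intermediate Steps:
Z(m) = sqrt(2)*sqrt(m) (Z(m) = sqrt(2*m) = sqrt(2)*sqrt(m))
J = 5855 (J = sqrt(2)*sqrt(8) + 5851 = sqrt(2)*(2*sqrt(2)) + 5851 = 4 + 5851 = 5855)
-38260 - J = -38260 - 1*5855 = -38260 - 5855 = -44115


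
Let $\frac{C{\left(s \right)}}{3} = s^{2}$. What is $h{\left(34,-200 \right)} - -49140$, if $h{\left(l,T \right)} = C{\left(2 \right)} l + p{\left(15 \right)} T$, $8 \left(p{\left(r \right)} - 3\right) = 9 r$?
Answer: $45573$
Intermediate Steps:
$C{\left(s \right)} = 3 s^{2}$
$p{\left(r \right)} = 3 + \frac{9 r}{8}$
$h{\left(l,T \right)} = 12 l + \frac{159 T}{8}$ ($h{\left(l,T \right)} = 3 \cdot 2^{2} l + \left(3 + \frac{9}{8} \cdot 15\right) T = 3 \cdot 4 l + \left(3 + \frac{135}{8}\right) T = 12 l + \frac{159 T}{8}$)
$h{\left(34,-200 \right)} - -49140 = \left(12 \cdot 34 + \frac{159}{8} \left(-200\right)\right) - -49140 = \left(408 - 3975\right) + 49140 = -3567 + 49140 = 45573$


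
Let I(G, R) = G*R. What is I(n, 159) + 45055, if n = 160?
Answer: 70495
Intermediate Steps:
I(n, 159) + 45055 = 160*159 + 45055 = 25440 + 45055 = 70495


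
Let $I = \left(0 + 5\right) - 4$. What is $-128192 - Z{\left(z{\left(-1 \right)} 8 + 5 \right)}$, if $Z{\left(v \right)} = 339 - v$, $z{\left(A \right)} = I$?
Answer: $-128518$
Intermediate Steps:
$I = 1$ ($I = 5 - 4 = 1$)
$z{\left(A \right)} = 1$
$-128192 - Z{\left(z{\left(-1 \right)} 8 + 5 \right)} = -128192 - \left(339 - \left(1 \cdot 8 + 5\right)\right) = -128192 - \left(339 - \left(8 + 5\right)\right) = -128192 - \left(339 - 13\right) = -128192 - 326 = -128518$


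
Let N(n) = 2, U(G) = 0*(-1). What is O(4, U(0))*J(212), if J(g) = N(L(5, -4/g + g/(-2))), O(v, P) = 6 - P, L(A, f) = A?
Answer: 12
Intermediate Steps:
U(G) = 0
J(g) = 2
O(4, U(0))*J(212) = (6 - 1*0)*2 = (6 + 0)*2 = 6*2 = 12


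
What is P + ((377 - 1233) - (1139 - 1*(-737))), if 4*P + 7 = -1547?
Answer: -6241/2 ≈ -3120.5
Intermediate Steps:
P = -777/2 (P = -7/4 + (¼)*(-1547) = -7/4 - 1547/4 = -777/2 ≈ -388.50)
P + ((377 - 1233) - (1139 - 1*(-737))) = -777/2 + ((377 - 1233) - (1139 - 1*(-737))) = -777/2 + (-856 - (1139 + 737)) = -777/2 + (-856 - 1*1876) = -777/2 + (-856 - 1876) = -777/2 - 2732 = -6241/2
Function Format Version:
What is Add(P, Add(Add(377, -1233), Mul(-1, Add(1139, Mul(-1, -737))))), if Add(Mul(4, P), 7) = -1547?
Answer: Rational(-6241, 2) ≈ -3120.5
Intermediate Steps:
P = Rational(-777, 2) (P = Add(Rational(-7, 4), Mul(Rational(1, 4), -1547)) = Add(Rational(-7, 4), Rational(-1547, 4)) = Rational(-777, 2) ≈ -388.50)
Add(P, Add(Add(377, -1233), Mul(-1, Add(1139, Mul(-1, -737))))) = Add(Rational(-777, 2), Add(Add(377, -1233), Mul(-1, Add(1139, Mul(-1, -737))))) = Add(Rational(-777, 2), Add(-856, Mul(-1, Add(1139, 737)))) = Add(Rational(-777, 2), Add(-856, Mul(-1, 1876))) = Add(Rational(-777, 2), Add(-856, -1876)) = Add(Rational(-777, 2), -2732) = Rational(-6241, 2)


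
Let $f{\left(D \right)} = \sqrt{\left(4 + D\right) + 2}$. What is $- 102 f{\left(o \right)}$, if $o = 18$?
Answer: $- 204 \sqrt{6} \approx -499.7$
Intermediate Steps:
$f{\left(D \right)} = \sqrt{6 + D}$
$- 102 f{\left(o \right)} = - 102 \sqrt{6 + 18} = - 102 \sqrt{24} = - 102 \cdot 2 \sqrt{6} = - 204 \sqrt{6}$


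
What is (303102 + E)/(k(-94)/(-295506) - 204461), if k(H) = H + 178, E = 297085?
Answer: -29559809937/10069908725 ≈ -2.9355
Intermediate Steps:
k(H) = 178 + H
(303102 + E)/(k(-94)/(-295506) - 204461) = (303102 + 297085)/((178 - 94)/(-295506) - 204461) = 600187/(84*(-1/295506) - 204461) = 600187/(-14/49251 - 204461) = 600187/(-10069908725/49251) = 600187*(-49251/10069908725) = -29559809937/10069908725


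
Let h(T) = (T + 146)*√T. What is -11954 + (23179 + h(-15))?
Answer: 11225 + 131*I*√15 ≈ 11225.0 + 507.36*I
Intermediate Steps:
h(T) = √T*(146 + T) (h(T) = (146 + T)*√T = √T*(146 + T))
-11954 + (23179 + h(-15)) = -11954 + (23179 + √(-15)*(146 - 15)) = -11954 + (23179 + (I*√15)*131) = -11954 + (23179 + 131*I*√15) = 11225 + 131*I*√15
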